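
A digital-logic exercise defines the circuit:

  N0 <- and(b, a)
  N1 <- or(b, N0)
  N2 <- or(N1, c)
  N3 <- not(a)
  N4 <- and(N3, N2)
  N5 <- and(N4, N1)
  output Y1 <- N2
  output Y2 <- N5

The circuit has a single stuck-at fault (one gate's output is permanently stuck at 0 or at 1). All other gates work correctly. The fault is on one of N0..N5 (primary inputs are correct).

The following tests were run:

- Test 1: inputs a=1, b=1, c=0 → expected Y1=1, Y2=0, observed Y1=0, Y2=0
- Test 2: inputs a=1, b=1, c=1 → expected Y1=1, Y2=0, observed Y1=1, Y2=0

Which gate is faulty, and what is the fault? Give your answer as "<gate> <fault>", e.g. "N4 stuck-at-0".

Fault-free values for test 1 (a=1, b=1, c=0): N0=1, N1=1, N2=1, N3=0, N4=0, N5=0, giving Y1=1, Y2=0. Observed Y1=0, Y2=0.
Test 1: faults giving observed Y1=0, Y2=0 are {N1 stuck-at-0, N2 stuck-at-0}.
Test 2 (a=1, b=1, c=1): fault-free N0=1, N1=1, N2=1, N3=0, N4=0, N5=0 → Y1=1, Y2=0; observed Y1=1, Y2=0. Eliminates N2 stuck-at-0.
Only N1 stuck-at-0 is consistent with every test.

N1 stuck-at-0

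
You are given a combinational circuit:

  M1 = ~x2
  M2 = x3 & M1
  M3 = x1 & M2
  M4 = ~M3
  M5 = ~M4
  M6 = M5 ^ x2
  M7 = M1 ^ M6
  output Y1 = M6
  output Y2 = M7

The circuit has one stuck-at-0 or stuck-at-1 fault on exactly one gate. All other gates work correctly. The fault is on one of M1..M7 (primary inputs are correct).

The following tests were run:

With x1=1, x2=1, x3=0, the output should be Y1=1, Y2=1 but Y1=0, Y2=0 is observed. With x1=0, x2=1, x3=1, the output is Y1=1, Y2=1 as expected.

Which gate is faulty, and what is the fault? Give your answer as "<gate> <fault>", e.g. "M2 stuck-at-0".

M2 stuck-at-1

Fault-free values for test 1 (x1=1, x2=1, x3=0): M1=0, M2=0, M3=0, M4=1, M5=0, M6=1, M7=1, giving Y1=1, Y2=1. Observed Y1=0, Y2=0.
Test 1: faults giving observed Y1=0, Y2=0 are {M2 stuck-at-1, M3 stuck-at-1, M4 stuck-at-0, M5 stuck-at-1, M6 stuck-at-0}.
Test 2 (x1=0, x2=1, x3=1): fault-free M1=0, M2=0, M3=0, M4=1, M5=0, M6=1, M7=1 → Y1=1, Y2=1; observed Y1=1, Y2=1. Eliminates M3 stuck-at-1, M4 stuck-at-0, M5 stuck-at-1, M6 stuck-at-0.
Only M2 stuck-at-1 is consistent with every test.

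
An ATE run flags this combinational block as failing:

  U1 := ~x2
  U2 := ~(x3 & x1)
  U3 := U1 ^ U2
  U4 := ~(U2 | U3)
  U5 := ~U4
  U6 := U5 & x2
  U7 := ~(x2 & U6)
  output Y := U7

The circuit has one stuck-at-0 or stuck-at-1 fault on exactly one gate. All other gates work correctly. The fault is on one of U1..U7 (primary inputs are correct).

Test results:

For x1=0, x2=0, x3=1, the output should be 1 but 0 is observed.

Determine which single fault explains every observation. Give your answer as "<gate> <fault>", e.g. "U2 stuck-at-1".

U7 stuck-at-0

Fault-free values for test 1 (x1=0, x2=0, x3=1): U1=1, U2=1, U3=0, U4=0, U5=1, U6=0, U7=1, giving Y=1. Observed 0.
Test 1: faults giving observed 0 are {U7 stuck-at-0}.
Only U7 stuck-at-0 is consistent with every test.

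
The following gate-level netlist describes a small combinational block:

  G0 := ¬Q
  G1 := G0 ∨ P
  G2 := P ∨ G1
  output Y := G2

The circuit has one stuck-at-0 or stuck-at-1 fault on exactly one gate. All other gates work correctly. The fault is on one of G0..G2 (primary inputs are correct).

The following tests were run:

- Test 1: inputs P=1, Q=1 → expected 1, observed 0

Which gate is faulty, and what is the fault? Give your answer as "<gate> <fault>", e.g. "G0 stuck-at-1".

Fault-free values for test 1 (P=1, Q=1): G0=0, G1=1, G2=1, giving Y=1. Observed 0.
Test 1: faults giving observed 0 are {G2 stuck-at-0}.
Only G2 stuck-at-0 is consistent with every test.

G2 stuck-at-0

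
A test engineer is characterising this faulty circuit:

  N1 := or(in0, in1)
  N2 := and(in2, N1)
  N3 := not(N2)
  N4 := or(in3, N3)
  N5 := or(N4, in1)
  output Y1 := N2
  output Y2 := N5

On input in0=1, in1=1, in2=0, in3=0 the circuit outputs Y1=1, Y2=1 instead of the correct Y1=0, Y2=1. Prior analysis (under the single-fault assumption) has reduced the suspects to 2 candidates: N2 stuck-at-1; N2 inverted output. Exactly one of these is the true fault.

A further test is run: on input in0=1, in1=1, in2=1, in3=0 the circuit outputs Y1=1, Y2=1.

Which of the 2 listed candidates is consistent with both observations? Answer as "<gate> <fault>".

Evaluate each candidate on input in0=1, in1=1, in2=1, in3=0:
  N2 stuck-at-1: N1=1, N2=1 [stuck-at-1], N3=0, N4=0, N5=1 → Y1=1, Y2=1 — matches
  N2 inverted output: N1=1, N2=0 [inverted output], N3=1, N4=1, N5=1 → Y1=0, Y2=1 — eliminated
Only N2 stuck-at-1 reproduces the observed Y1=1, Y2=1.

N2 stuck-at-1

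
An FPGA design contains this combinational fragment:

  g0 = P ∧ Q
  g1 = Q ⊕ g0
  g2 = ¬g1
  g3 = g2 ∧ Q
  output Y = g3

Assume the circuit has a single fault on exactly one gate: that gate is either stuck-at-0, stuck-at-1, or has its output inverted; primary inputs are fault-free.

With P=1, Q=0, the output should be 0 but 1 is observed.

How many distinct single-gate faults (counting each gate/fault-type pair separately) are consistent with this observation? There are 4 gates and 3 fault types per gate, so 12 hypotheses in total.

2

Fault-free: g0=0, g1=0, g2=1, g3=0 → 0. Observed 1.
  g0 stuck-at-0: output 0 ✗
  g0 stuck-at-1: output 0 ✗
  g0 inverted output: output 0 ✗
  g1 stuck-at-0: output 0 ✗
  g1 stuck-at-1: output 0 ✗
  g1 inverted output: output 0 ✗
  g2 stuck-at-0: output 0 ✗
  g2 stuck-at-1: output 0 ✗
  g2 inverted output: output 0 ✗
  g3 stuck-at-0: output 0 ✗
  g3 stuck-at-1: output 1 ✓
  g3 inverted output: output 1 ✓
Consistent faults: {g3 stuck-at-1, g3 inverted output} — 2 in all.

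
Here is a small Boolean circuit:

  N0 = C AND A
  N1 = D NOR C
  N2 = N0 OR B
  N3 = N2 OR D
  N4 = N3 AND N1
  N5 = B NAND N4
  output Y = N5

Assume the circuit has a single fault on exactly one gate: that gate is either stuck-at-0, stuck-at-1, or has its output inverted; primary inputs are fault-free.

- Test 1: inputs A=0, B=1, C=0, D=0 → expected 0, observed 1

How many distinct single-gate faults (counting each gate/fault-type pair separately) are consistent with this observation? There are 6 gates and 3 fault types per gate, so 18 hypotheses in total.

10

Fault-free: N0=0, N1=1, N2=1, N3=1, N4=1, N5=0 → 0. Observed 1.
  N0: none of the 3 fault types match ✗
  N1: stuck-at-0, inverted output ✓; others ✗
  N2: stuck-at-0, inverted output ✓; others ✗
  N3: stuck-at-0, inverted output ✓; others ✗
  N4: stuck-at-0, inverted output ✓; others ✗
  N5: stuck-at-1, inverted output ✓; others ✗
Consistent faults: {N1 stuck-at-0, N1 inverted output, N2 stuck-at-0, N2 inverted output, N3 stuck-at-0, N3 inverted output, N4 stuck-at-0, N4 inverted output, N5 stuck-at-1, N5 inverted output} — 10 in all.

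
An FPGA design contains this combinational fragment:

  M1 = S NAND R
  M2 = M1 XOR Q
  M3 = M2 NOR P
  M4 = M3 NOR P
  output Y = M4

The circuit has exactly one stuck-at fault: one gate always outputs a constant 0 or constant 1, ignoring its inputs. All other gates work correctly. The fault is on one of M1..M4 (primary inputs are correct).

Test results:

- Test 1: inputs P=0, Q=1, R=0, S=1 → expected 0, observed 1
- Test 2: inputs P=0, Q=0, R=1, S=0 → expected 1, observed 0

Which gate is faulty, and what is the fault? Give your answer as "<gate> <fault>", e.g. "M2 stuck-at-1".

M1 stuck-at-0

Fault-free values for test 1 (P=0, Q=1, R=0, S=1): M1=1, M2=0, M3=1, M4=0, giving Y=0. Observed 1.
Test 1: faults giving observed 1 are {M1 stuck-at-0, M2 stuck-at-1, M3 stuck-at-0, M4 stuck-at-1}.
Test 2 (P=0, Q=0, R=1, S=0): fault-free M1=1, M2=1, M3=0, M4=1 → 1; observed 0. Eliminates M2 stuck-at-1, M3 stuck-at-0, M4 stuck-at-1.
Only M1 stuck-at-0 is consistent with every test.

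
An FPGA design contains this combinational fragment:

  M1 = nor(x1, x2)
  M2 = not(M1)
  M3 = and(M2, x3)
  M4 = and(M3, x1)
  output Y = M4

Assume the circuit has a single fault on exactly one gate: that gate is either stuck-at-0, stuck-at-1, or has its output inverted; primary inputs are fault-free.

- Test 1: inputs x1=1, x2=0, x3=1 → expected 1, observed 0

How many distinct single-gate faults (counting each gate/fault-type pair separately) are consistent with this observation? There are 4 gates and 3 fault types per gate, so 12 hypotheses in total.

Fault-free: M1=0, M2=1, M3=1, M4=1 → 1. Observed 0.
  M1 stuck-at-0: output 1 ✗
  M1 stuck-at-1: output 0 ✓
  M1 inverted output: output 0 ✓
  M2 stuck-at-0: output 0 ✓
  M2 stuck-at-1: output 1 ✗
  M2 inverted output: output 0 ✓
  M3 stuck-at-0: output 0 ✓
  M3 stuck-at-1: output 1 ✗
  M3 inverted output: output 0 ✓
  M4 stuck-at-0: output 0 ✓
  M4 stuck-at-1: output 1 ✗
  M4 inverted output: output 0 ✓
Consistent faults: {M1 stuck-at-1, M1 inverted output, M2 stuck-at-0, M2 inverted output, M3 stuck-at-0, M3 inverted output, M4 stuck-at-0, M4 inverted output} — 8 in all.

8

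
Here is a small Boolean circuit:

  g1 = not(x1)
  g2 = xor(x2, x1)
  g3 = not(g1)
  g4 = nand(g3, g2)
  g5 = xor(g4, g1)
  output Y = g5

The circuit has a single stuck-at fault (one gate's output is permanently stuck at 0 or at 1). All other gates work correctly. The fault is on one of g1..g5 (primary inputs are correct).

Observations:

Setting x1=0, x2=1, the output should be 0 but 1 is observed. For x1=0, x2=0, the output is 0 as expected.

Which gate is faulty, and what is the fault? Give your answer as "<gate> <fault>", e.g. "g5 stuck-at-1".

Fault-free values for test 1 (x1=0, x2=1): g1=1, g2=1, g3=0, g4=1, g5=0, giving Y=0. Observed 1.
Test 1: faults giving observed 1 are {g3 stuck-at-1, g4 stuck-at-0, g5 stuck-at-1}.
Test 2 (x1=0, x2=0): fault-free g1=1, g2=0, g3=0, g4=1, g5=0 → 0; observed 0. Eliminates g4 stuck-at-0, g5 stuck-at-1.
Only g3 stuck-at-1 is consistent with every test.

g3 stuck-at-1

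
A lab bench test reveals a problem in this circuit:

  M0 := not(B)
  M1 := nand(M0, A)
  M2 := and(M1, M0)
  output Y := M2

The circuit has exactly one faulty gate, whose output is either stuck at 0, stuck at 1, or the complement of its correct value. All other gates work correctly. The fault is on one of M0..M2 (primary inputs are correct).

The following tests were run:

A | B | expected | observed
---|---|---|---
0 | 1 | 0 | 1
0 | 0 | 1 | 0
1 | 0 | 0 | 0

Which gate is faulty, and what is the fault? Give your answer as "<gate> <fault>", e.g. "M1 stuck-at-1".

M0 inverted output

Fault-free values for test 1 (A=0, B=1): M0=0, M1=1, M2=0, giving Y=0. Observed 1.
Test 1: faults giving observed 1 are {M0 stuck-at-1, M0 inverted output, M2 stuck-at-1, M2 inverted output}.
Test 2 (A=0, B=0): fault-free M0=1, M1=1, M2=1 → 1; observed 0. Eliminates M0 stuck-at-1, M2 stuck-at-1.
Test 3 (A=1, B=0): fault-free M0=1, M1=0, M2=0 → 0; observed 0. Eliminates M2 inverted output.
Only M0 inverted output is consistent with every test.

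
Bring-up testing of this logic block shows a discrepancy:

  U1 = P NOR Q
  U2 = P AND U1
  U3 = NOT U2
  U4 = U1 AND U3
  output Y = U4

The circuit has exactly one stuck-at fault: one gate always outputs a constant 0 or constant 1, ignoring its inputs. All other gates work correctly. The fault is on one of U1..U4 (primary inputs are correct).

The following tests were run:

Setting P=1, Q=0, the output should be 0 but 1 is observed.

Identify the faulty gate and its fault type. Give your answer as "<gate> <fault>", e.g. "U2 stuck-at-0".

Fault-free values for test 1 (P=1, Q=0): U1=0, U2=0, U3=1, U4=0, giving Y=0. Observed 1.
Test 1: faults giving observed 1 are {U4 stuck-at-1}.
Only U4 stuck-at-1 is consistent with every test.

U4 stuck-at-1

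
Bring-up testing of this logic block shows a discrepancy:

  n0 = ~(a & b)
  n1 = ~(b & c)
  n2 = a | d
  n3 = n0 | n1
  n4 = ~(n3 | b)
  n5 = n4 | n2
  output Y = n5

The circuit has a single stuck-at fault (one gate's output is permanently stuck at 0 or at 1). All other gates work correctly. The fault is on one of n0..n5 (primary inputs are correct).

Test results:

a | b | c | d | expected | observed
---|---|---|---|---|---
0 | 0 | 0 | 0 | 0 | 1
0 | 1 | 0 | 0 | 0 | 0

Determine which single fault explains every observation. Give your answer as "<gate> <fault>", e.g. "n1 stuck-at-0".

n3 stuck-at-0

Fault-free values for test 1 (a=0, b=0, c=0, d=0): n0=1, n1=1, n2=0, n3=1, n4=0, n5=0, giving Y=0. Observed 1.
Test 1: faults giving observed 1 are {n2 stuck-at-1, n3 stuck-at-0, n4 stuck-at-1, n5 stuck-at-1}.
Test 2 (a=0, b=1, c=0, d=0): fault-free n0=1, n1=1, n2=0, n3=1, n4=0, n5=0 → 0; observed 0. Eliminates n2 stuck-at-1, n4 stuck-at-1, n5 stuck-at-1.
Only n3 stuck-at-0 is consistent with every test.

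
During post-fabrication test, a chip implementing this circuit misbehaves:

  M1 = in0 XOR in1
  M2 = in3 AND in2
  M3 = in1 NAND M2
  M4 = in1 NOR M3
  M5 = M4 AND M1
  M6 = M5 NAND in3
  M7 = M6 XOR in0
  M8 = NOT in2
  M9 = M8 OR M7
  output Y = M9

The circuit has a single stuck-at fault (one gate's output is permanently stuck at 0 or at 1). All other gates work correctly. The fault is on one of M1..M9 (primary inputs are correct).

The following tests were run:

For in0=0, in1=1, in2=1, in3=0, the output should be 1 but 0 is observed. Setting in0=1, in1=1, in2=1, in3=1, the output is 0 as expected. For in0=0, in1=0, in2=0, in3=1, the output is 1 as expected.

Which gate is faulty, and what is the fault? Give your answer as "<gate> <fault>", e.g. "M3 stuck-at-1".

M7 stuck-at-0

Fault-free values for test 1 (in0=0, in1=1, in2=1, in3=0): M1=1, M2=0, M3=1, M4=0, M5=0, M6=1, M7=1, M8=0, M9=1, giving Y=1. Observed 0.
Test 1: faults giving observed 0 are {M6 stuck-at-0, M7 stuck-at-0, M9 stuck-at-0}.
Test 2 (in0=1, in1=1, in2=1, in3=1): fault-free M1=0, M2=1, M3=0, M4=0, M5=0, M6=1, M7=0, M8=0, M9=0 → 0; observed 0. Eliminates M6 stuck-at-0.
Test 3 (in0=0, in1=0, in2=0, in3=1): fault-free M1=0, M2=0, M3=1, M4=0, M5=0, M6=1, M7=1, M8=1, M9=1 → 1; observed 1. Eliminates M9 stuck-at-0.
Only M7 stuck-at-0 is consistent with every test.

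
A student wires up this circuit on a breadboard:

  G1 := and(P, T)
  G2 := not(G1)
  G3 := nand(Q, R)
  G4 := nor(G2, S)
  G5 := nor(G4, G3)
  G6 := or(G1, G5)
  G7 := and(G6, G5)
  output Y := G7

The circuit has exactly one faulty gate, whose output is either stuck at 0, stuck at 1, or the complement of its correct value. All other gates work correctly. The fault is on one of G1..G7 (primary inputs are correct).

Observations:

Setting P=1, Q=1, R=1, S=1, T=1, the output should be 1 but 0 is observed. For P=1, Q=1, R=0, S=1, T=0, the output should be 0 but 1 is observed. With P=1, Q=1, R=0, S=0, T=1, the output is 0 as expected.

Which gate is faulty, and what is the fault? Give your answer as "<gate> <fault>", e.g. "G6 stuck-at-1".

Fault-free values for test 1 (P=1, Q=1, R=1, S=1, T=1): G1=1, G2=0, G3=0, G4=0, G5=1, G6=1, G7=1, giving Y=1. Observed 0.
Test 1: faults giving observed 0 are {G3 stuck-at-1, G3 inverted output, G4 stuck-at-1, G4 inverted output, G5 stuck-at-0, G5 inverted output, G6 stuck-at-0, G6 inverted output, G7 stuck-at-0, G7 inverted output}.
Test 2 (P=1, Q=1, R=0, S=1, T=0): fault-free G1=0, G2=1, G3=1, G4=0, G5=0, G6=0, G7=0 → 0; observed 1. Eliminates G3 stuck-at-1, G4 stuck-at-1, G4 inverted output, G5 stuck-at-0, G6 stuck-at-0, G6 inverted output, G7 stuck-at-0.
Test 3 (P=1, Q=1, R=0, S=0, T=1): fault-free G1=1, G2=0, G3=1, G4=1, G5=0, G6=1, G7=0 → 0; observed 0. Eliminates G5 inverted output, G7 inverted output.
Only G3 inverted output is consistent with every test.

G3 inverted output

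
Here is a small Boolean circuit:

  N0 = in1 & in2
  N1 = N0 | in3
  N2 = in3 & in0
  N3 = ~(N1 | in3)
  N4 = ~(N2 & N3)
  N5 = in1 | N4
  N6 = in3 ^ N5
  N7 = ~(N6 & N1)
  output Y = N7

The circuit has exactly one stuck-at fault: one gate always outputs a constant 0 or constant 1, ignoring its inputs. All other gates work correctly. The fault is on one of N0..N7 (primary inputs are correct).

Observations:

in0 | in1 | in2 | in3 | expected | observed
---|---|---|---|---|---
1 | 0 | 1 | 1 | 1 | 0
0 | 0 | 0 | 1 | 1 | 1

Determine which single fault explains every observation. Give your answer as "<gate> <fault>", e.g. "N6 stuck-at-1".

N3 stuck-at-1

Fault-free values for test 1 (in0=1, in1=0, in2=1, in3=1): N0=0, N1=1, N2=1, N3=0, N4=1, N5=1, N6=0, N7=1, giving Y=1. Observed 0.
Test 1: faults giving observed 0 are {N3 stuck-at-1, N4 stuck-at-0, N5 stuck-at-0, N6 stuck-at-1, N7 stuck-at-0}.
Test 2 (in0=0, in1=0, in2=0, in3=1): fault-free N0=0, N1=1, N2=0, N3=0, N4=1, N5=1, N6=0, N7=1 → 1; observed 1. Eliminates N4 stuck-at-0, N5 stuck-at-0, N6 stuck-at-1, N7 stuck-at-0.
Only N3 stuck-at-1 is consistent with every test.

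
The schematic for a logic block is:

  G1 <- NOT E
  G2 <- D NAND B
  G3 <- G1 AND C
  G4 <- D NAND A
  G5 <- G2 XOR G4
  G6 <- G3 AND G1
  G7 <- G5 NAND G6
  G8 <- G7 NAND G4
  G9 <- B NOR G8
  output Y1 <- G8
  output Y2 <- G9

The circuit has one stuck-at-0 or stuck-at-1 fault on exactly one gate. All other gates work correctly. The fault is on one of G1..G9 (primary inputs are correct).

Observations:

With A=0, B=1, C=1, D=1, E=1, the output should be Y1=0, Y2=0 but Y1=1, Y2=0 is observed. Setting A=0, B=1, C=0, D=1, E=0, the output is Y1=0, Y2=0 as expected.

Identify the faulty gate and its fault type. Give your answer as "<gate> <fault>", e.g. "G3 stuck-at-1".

G1 stuck-at-1

Fault-free values for test 1 (A=0, B=1, C=1, D=1, E=1): G1=0, G2=0, G3=0, G4=1, G5=1, G6=0, G7=1, G8=0, G9=0, giving Y1=0, Y2=0. Observed Y1=1, Y2=0.
Test 1: faults giving observed Y1=1, Y2=0 are {G1 stuck-at-1, G4 stuck-at-0, G6 stuck-at-1, G7 stuck-at-0, G8 stuck-at-1}.
Test 2 (A=0, B=1, C=0, D=1, E=0): fault-free G1=1, G2=0, G3=0, G4=1, G5=1, G6=0, G7=1, G8=0, G9=0 → Y1=0, Y2=0; observed Y1=0, Y2=0. Eliminates G4 stuck-at-0, G6 stuck-at-1, G7 stuck-at-0, G8 stuck-at-1.
Only G1 stuck-at-1 is consistent with every test.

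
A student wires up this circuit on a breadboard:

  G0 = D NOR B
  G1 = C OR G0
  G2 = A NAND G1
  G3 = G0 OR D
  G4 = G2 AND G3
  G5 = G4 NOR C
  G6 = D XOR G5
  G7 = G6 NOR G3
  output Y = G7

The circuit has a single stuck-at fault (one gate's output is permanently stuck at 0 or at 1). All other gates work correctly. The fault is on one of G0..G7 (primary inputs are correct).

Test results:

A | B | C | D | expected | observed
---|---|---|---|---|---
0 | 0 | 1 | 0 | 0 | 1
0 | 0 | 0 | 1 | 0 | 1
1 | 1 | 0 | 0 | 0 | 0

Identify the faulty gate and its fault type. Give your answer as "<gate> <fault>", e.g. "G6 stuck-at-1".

G3 stuck-at-0

Fault-free values for test 1 (A=0, B=0, C=1, D=0): G0=1, G1=1, G2=1, G3=1, G4=1, G5=0, G6=0, G7=0, giving Y=0. Observed 1.
Test 1: faults giving observed 1 are {G0 stuck-at-0, G3 stuck-at-0, G7 stuck-at-1}.
Test 2 (A=0, B=0, C=0, D=1): fault-free G0=0, G1=0, G2=1, G3=1, G4=1, G5=0, G6=1, G7=0 → 0; observed 1. Eliminates G0 stuck-at-0.
Test 3 (A=1, B=1, C=0, D=0): fault-free G0=0, G1=0, G2=1, G3=0, G4=0, G5=1, G6=1, G7=0 → 0; observed 0. Eliminates G7 stuck-at-1.
Only G3 stuck-at-0 is consistent with every test.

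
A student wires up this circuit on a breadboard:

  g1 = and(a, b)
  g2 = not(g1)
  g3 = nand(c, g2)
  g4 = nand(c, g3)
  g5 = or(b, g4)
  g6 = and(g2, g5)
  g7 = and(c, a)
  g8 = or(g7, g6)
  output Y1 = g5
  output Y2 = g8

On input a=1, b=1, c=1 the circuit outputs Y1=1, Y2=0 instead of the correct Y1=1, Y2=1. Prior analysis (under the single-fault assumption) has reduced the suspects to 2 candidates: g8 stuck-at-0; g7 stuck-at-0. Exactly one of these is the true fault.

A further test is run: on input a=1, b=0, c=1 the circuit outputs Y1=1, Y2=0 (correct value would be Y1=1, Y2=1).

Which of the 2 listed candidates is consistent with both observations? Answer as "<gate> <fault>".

Evaluate each candidate on input a=1, b=0, c=1:
  g8 stuck-at-0: g1=0, g2=1, g3=0, g4=1, g5=1, g6=1, g7=1, g8=0 [stuck-at-0] → Y1=1, Y2=0 — matches
  g7 stuck-at-0: g1=0, g2=1, g3=0, g4=1, g5=1, g6=1, g7=0 [stuck-at-0], g8=1 → Y1=1, Y2=1 — eliminated
Only g8 stuck-at-0 reproduces the observed Y1=1, Y2=0.

g8 stuck-at-0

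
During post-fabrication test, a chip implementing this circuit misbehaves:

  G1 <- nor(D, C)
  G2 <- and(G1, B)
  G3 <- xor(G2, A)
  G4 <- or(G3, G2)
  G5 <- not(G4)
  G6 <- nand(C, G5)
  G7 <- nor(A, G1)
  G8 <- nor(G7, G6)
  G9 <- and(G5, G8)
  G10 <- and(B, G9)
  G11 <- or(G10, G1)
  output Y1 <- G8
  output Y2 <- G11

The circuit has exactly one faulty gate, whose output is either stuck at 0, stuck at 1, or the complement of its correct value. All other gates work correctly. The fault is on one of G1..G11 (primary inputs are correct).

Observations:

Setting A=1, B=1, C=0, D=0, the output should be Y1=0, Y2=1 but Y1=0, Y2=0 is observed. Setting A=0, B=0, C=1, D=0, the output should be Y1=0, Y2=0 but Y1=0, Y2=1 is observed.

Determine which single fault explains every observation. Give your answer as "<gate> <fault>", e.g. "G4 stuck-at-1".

Fault-free values for test 1 (A=1, B=1, C=0, D=0): G1=1, G2=1, G3=0, G4=1, G5=0, G6=1, G7=0, G8=0, G9=0, G10=0, G11=1, giving Y1=0, Y2=1. Observed Y1=0, Y2=0.
Test 1: faults giving observed Y1=0, Y2=0 are {G1 stuck-at-0, G1 inverted output, G11 stuck-at-0, G11 inverted output}.
Test 2 (A=0, B=0, C=1, D=0): fault-free G1=0, G2=0, G3=0, G4=0, G5=1, G6=0, G7=1, G8=0, G9=0, G10=0, G11=0 → Y1=0, Y2=0; observed Y1=0, Y2=1. Eliminates G1 stuck-at-0, G1 inverted output, G11 stuck-at-0.
Only G11 inverted output is consistent with every test.

G11 inverted output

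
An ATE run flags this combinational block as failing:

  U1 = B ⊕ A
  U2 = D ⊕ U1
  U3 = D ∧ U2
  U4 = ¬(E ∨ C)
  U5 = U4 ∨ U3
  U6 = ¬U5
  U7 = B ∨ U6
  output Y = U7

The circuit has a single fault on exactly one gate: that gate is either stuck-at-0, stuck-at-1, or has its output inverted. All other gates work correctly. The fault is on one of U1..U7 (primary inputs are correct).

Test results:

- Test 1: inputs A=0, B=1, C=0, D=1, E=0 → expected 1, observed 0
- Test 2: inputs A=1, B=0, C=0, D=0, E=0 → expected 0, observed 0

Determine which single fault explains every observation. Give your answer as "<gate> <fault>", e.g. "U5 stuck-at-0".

U7 stuck-at-0

Fault-free values for test 1 (A=0, B=1, C=0, D=1, E=0): U1=1, U2=0, U3=0, U4=1, U5=1, U6=0, U7=1, giving Y=1. Observed 0.
Test 1: faults giving observed 0 are {U7 stuck-at-0, U7 inverted output}.
Test 2 (A=1, B=0, C=0, D=0, E=0): fault-free U1=1, U2=1, U3=0, U4=1, U5=1, U6=0, U7=0 → 0; observed 0. Eliminates U7 inverted output.
Only U7 stuck-at-0 is consistent with every test.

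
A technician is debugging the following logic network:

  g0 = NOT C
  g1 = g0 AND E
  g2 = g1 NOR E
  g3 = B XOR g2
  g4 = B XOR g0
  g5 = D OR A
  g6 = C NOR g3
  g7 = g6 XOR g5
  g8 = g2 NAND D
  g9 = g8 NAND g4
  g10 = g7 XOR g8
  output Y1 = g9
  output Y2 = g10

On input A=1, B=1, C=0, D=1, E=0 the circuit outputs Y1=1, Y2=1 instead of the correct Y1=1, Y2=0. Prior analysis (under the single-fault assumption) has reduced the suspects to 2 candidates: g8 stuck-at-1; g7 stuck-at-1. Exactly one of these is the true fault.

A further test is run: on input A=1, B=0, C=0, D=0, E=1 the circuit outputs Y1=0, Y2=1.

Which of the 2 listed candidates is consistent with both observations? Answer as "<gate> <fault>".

g8 stuck-at-1

Evaluate each candidate on input A=1, B=0, C=0, D=0, E=1:
  g8 stuck-at-1: g0=1, g1=1, g2=0, g3=0, g4=1, g5=1, g6=1, g7=0, g8=1 [stuck-at-1], g9=0, g10=1 → Y1=0, Y2=1 — matches
  g7 stuck-at-1: g0=1, g1=1, g2=0, g3=0, g4=1, g5=1, g6=1, g7=1 [stuck-at-1], g8=1, g9=0, g10=0 → Y1=0, Y2=0 — eliminated
Only g8 stuck-at-1 reproduces the observed Y1=0, Y2=1.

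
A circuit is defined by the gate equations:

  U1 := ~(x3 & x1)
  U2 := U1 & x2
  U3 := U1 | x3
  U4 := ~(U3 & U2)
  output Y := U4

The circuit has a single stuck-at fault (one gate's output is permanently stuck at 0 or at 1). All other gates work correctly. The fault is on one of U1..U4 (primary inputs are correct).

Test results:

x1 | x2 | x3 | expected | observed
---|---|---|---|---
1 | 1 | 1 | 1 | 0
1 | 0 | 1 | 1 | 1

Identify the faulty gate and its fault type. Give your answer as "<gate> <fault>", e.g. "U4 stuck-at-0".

U1 stuck-at-1

Fault-free values for test 1 (x1=1, x2=1, x3=1): U1=0, U2=0, U3=1, U4=1, giving Y=1. Observed 0.
Test 1: faults giving observed 0 are {U1 stuck-at-1, U2 stuck-at-1, U4 stuck-at-0}.
Test 2 (x1=1, x2=0, x3=1): fault-free U1=0, U2=0, U3=1, U4=1 → 1; observed 1. Eliminates U2 stuck-at-1, U4 stuck-at-0.
Only U1 stuck-at-1 is consistent with every test.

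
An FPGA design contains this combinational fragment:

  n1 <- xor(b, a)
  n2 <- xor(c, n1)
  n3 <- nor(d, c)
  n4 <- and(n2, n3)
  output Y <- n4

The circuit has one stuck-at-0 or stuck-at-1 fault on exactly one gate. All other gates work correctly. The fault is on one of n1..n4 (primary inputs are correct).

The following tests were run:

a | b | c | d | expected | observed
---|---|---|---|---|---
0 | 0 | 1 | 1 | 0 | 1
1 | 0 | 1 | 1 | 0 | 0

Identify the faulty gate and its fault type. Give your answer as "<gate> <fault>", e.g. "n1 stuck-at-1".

n3 stuck-at-1

Fault-free values for test 1 (a=0, b=0, c=1, d=1): n1=0, n2=1, n3=0, n4=0, giving Y=0. Observed 1.
Test 1: faults giving observed 1 are {n3 stuck-at-1, n4 stuck-at-1}.
Test 2 (a=1, b=0, c=1, d=1): fault-free n1=1, n2=0, n3=0, n4=0 → 0; observed 0. Eliminates n4 stuck-at-1.
Only n3 stuck-at-1 is consistent with every test.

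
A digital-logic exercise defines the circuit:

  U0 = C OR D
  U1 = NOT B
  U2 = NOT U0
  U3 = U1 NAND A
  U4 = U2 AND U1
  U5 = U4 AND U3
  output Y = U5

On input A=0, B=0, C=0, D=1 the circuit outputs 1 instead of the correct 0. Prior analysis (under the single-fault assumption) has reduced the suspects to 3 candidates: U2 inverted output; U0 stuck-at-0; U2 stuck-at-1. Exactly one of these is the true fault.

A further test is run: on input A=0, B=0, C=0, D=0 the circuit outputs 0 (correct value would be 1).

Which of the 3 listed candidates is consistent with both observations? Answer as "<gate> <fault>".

U2 inverted output

Evaluate each candidate on input A=0, B=0, C=0, D=0:
  U2 inverted output: U0=0, U1=1, U2=0 [inverted output], U3=1, U4=0, U5=0 → 0 — matches
  U0 stuck-at-0: U0=0 [stuck-at-0], U1=1, U2=1, U3=1, U4=1, U5=1 → 1 — eliminated
  U2 stuck-at-1: U0=0, U1=1, U2=1 [stuck-at-1], U3=1, U4=1, U5=1 → 1 — eliminated
Only U2 inverted output reproduces the observed 0.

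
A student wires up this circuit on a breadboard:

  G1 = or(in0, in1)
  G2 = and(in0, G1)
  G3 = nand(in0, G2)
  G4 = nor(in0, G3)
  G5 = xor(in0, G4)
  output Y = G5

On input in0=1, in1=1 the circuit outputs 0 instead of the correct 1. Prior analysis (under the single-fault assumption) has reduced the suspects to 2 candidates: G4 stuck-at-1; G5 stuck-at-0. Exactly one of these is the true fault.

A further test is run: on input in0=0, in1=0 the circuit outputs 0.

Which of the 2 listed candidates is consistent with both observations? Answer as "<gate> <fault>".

G5 stuck-at-0

Evaluate each candidate on input in0=0, in1=0:
  G4 stuck-at-1: G1=0, G2=0, G3=1, G4=1 [stuck-at-1], G5=1 → 1 — eliminated
  G5 stuck-at-0: G1=0, G2=0, G3=1, G4=0, G5=0 [stuck-at-0] → 0 — matches
Only G5 stuck-at-0 reproduces the observed 0.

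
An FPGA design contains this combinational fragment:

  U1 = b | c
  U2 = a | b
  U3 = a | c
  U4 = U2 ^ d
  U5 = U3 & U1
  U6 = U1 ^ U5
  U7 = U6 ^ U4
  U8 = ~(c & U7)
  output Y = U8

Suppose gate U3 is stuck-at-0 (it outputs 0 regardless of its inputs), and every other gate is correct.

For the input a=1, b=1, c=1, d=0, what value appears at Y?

1

Propagate with U3 forced: U1=1, U2=1, U3=0 [stuck-at-0], U4=1, U5=0, U6=1, U7=0, U8=1.
So Y = 1. (Without the fault it would be 0.)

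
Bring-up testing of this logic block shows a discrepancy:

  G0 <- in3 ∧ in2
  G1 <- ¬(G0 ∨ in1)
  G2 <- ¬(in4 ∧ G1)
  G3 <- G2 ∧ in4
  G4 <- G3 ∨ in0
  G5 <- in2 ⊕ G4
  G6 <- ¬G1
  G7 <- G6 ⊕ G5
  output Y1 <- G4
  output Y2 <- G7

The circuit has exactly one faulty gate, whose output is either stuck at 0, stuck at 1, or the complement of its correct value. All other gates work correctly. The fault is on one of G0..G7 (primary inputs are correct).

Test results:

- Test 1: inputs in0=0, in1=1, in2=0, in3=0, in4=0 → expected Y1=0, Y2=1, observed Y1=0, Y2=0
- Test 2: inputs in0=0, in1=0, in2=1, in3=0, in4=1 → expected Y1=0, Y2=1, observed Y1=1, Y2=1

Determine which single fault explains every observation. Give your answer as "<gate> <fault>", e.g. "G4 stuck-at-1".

Fault-free values for test 1 (in0=0, in1=1, in2=0, in3=0, in4=0): G0=0, G1=0, G2=1, G3=0, G4=0, G5=0, G6=1, G7=1, giving Y1=0, Y2=1. Observed Y1=0, Y2=0.
Test 1: faults giving observed Y1=0, Y2=0 are {G1 stuck-at-1, G1 inverted output, G5 stuck-at-1, G5 inverted output, G6 stuck-at-0, G6 inverted output, G7 stuck-at-0, G7 inverted output}.
Test 2 (in0=0, in1=0, in2=1, in3=0, in4=1): fault-free G0=0, G1=1, G2=0, G3=0, G4=0, G5=1, G6=0, G7=1 → Y1=0, Y2=1; observed Y1=1, Y2=1. Eliminates G1 stuck-at-1, G5 stuck-at-1, G5 inverted output, G6 stuck-at-0, G6 inverted output, G7 stuck-at-0, G7 inverted output.
Only G1 inverted output is consistent with every test.

G1 inverted output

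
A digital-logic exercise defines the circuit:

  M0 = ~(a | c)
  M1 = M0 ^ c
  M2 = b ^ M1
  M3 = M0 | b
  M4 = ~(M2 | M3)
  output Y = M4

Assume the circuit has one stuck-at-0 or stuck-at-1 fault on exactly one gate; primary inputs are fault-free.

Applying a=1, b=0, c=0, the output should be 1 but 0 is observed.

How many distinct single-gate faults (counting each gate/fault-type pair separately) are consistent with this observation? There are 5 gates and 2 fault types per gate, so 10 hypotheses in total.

Fault-free: M0=0, M1=0, M2=0, M3=0, M4=1 → 1. Observed 0.
  M0 stuck-at-0: output 1 ✗
  M0 stuck-at-1: output 0 ✓
  M1 stuck-at-0: output 1 ✗
  M1 stuck-at-1: output 0 ✓
  M2 stuck-at-0: output 1 ✗
  M2 stuck-at-1: output 0 ✓
  M3 stuck-at-0: output 1 ✗
  M3 stuck-at-1: output 0 ✓
  M4 stuck-at-0: output 0 ✓
  M4 stuck-at-1: output 1 ✗
Consistent faults: {M0 stuck-at-1, M1 stuck-at-1, M2 stuck-at-1, M3 stuck-at-1, M4 stuck-at-0} — 5 in all.

5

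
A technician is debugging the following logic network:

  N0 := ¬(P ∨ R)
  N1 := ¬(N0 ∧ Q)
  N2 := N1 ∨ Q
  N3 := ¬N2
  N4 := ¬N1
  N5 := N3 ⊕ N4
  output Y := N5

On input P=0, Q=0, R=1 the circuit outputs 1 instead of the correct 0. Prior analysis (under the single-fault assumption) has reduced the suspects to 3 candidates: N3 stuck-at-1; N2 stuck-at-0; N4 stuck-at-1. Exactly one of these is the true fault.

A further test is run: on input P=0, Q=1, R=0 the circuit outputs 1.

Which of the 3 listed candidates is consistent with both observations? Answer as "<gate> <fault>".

Evaluate each candidate on input P=0, Q=1, R=0:
  N3 stuck-at-1: N0=1, N1=0, N2=1, N3=1 [stuck-at-1], N4=1, N5=0 → 0 — eliminated
  N2 stuck-at-0: N0=1, N1=0, N2=0 [stuck-at-0], N3=1, N4=1, N5=0 → 0 — eliminated
  N4 stuck-at-1: N0=1, N1=0, N2=1, N3=0, N4=1 [stuck-at-1], N5=1 → 1 — matches
Only N4 stuck-at-1 reproduces the observed 1.

N4 stuck-at-1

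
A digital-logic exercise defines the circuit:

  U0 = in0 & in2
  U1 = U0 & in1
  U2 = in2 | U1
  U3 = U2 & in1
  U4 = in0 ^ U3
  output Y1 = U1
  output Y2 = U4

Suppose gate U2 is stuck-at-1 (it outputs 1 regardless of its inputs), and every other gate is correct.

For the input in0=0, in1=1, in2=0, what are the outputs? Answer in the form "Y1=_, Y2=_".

Y1=0, Y2=1

Propagate with U2 forced: U0=0, U1=0, U2=1 [stuck-at-1], U3=1, U4=1.
So the outputs are Y1=0, Y2=1. (Without the fault they would be Y1=0, Y2=0.)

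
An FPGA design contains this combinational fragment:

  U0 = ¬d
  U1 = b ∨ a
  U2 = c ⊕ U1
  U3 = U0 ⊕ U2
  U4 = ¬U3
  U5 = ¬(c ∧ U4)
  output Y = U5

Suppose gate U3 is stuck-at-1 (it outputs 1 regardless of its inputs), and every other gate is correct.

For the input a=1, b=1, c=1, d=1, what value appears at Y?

1

Propagate with U3 forced: U0=0, U1=1, U2=0, U3=1 [stuck-at-1], U4=0, U5=1.
So Y = 1. (Without the fault it would be 0.)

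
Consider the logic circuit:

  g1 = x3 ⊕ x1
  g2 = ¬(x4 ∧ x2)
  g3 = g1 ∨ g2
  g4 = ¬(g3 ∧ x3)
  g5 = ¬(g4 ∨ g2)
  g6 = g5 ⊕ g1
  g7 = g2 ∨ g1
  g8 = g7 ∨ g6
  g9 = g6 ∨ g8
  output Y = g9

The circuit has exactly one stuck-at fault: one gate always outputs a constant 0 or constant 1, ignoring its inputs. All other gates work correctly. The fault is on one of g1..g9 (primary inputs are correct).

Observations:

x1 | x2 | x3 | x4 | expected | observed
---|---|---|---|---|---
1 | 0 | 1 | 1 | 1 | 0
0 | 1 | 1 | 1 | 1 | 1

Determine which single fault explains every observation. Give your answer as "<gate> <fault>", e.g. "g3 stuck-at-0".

Fault-free values for test 1 (x1=1, x2=0, x3=1, x4=1): g1=0, g2=1, g3=1, g4=0, g5=0, g6=0, g7=1, g8=1, g9=1, giving Y=1. Observed 0.
Test 1: faults giving observed 0 are {g2 stuck-at-0, g7 stuck-at-0, g8 stuck-at-0, g9 stuck-at-0}.
Test 2 (x1=0, x2=1, x3=1, x4=1): fault-free g1=1, g2=0, g3=1, g4=0, g5=1, g6=0, g7=1, g8=1, g9=1 → 1; observed 1. Eliminates g7 stuck-at-0, g8 stuck-at-0, g9 stuck-at-0.
Only g2 stuck-at-0 is consistent with every test.

g2 stuck-at-0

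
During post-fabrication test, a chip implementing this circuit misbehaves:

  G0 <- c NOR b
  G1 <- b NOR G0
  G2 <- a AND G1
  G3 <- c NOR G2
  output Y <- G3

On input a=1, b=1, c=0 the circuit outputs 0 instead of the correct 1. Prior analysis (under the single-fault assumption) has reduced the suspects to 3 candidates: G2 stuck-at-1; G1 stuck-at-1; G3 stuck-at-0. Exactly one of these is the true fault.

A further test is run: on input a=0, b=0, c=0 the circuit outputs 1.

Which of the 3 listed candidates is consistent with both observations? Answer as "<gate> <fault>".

G1 stuck-at-1

Evaluate each candidate on input a=0, b=0, c=0:
  G2 stuck-at-1: G0=1, G1=0, G2=1 [stuck-at-1], G3=0 → 0 — eliminated
  G1 stuck-at-1: G0=1, G1=1 [stuck-at-1], G2=0, G3=1 → 1 — matches
  G3 stuck-at-0: G0=1, G1=0, G2=0, G3=0 [stuck-at-0] → 0 — eliminated
Only G1 stuck-at-1 reproduces the observed 1.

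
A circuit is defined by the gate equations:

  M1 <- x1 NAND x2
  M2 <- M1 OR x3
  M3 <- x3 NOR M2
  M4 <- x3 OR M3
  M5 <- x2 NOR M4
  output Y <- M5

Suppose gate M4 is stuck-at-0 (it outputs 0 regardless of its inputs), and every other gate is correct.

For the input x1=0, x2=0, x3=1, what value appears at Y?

1

Propagate with M4 forced: M1=1, M2=1, M3=0, M4=0 [stuck-at-0], M5=1.
So Y = 1. (Without the fault it would be 0.)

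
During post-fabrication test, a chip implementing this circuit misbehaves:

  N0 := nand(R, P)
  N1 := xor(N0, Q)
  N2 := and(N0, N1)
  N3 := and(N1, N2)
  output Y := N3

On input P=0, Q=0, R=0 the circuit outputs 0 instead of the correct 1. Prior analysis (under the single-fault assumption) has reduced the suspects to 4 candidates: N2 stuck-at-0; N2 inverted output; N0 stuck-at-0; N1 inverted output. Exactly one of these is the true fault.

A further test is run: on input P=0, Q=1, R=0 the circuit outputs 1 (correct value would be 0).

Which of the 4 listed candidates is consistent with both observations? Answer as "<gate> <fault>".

Evaluate each candidate on input P=0, Q=1, R=0:
  N2 stuck-at-0: N0=1, N1=0, N2=0 [stuck-at-0], N3=0 → 0 — eliminated
  N2 inverted output: N0=1, N1=0, N2=1 [inverted output], N3=0 → 0 — eliminated
  N0 stuck-at-0: N0=0 [stuck-at-0], N1=1, N2=0, N3=0 → 0 — eliminated
  N1 inverted output: N0=1, N1=1 [inverted output], N2=1, N3=1 → 1 — matches
Only N1 inverted output reproduces the observed 1.

N1 inverted output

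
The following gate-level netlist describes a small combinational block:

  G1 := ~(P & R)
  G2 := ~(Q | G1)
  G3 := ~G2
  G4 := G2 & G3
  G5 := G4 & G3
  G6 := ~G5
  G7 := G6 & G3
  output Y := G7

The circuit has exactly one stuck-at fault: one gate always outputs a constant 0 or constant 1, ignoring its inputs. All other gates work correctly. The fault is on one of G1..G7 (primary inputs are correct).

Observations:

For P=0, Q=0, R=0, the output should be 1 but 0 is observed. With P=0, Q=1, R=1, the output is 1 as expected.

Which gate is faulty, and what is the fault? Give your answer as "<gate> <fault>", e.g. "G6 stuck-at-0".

Fault-free values for test 1 (P=0, Q=0, R=0): G1=1, G2=0, G3=1, G4=0, G5=0, G6=1, G7=1, giving Y=1. Observed 0.
Test 1: faults giving observed 0 are {G1 stuck-at-0, G2 stuck-at-1, G3 stuck-at-0, G4 stuck-at-1, G5 stuck-at-1, G6 stuck-at-0, G7 stuck-at-0}.
Test 2 (P=0, Q=1, R=1): fault-free G1=1, G2=0, G3=1, G4=0, G5=0, G6=1, G7=1 → 1; observed 1. Eliminates G2 stuck-at-1, G3 stuck-at-0, G4 stuck-at-1, G5 stuck-at-1, G6 stuck-at-0, G7 stuck-at-0.
Only G1 stuck-at-0 is consistent with every test.

G1 stuck-at-0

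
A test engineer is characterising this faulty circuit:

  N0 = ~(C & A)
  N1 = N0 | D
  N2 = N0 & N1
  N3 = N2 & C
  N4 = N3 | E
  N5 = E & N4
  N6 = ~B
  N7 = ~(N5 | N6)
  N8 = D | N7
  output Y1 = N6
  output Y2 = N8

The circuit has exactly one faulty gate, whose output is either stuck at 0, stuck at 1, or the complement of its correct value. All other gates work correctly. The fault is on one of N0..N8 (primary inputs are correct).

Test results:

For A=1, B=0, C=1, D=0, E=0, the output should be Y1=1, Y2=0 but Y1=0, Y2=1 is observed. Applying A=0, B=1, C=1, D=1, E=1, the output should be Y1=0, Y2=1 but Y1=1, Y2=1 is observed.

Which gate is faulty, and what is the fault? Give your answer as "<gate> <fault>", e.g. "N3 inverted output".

N6 inverted output

Fault-free values for test 1 (A=1, B=0, C=1, D=0, E=0): N0=0, N1=0, N2=0, N3=0, N4=0, N5=0, N6=1, N7=0, N8=0, giving Y1=1, Y2=0. Observed Y1=0, Y2=1.
Test 1: faults giving observed Y1=0, Y2=1 are {N6 stuck-at-0, N6 inverted output}.
Test 2 (A=0, B=1, C=1, D=1, E=1): fault-free N0=1, N1=1, N2=1, N3=1, N4=1, N5=1, N6=0, N7=0, N8=1 → Y1=0, Y2=1; observed Y1=1, Y2=1. Eliminates N6 stuck-at-0.
Only N6 inverted output is consistent with every test.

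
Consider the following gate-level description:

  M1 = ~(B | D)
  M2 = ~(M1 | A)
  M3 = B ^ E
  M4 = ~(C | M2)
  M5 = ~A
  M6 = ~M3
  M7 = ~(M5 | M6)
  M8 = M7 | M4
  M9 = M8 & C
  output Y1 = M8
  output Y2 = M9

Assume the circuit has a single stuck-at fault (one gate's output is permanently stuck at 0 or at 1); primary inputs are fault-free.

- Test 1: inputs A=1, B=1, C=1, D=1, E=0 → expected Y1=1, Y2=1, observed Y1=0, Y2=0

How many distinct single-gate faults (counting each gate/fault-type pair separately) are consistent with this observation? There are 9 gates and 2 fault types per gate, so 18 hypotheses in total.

Fault-free: M1=0, M2=0, M3=1, M4=0, M5=0, M6=0, M7=1, M8=1, M9=1 → Y1=1, Y2=1. Observed Y1=0, Y2=0.
  M1: none of the 2 fault types match ✗
  M2: none of the 2 fault types match ✗
  M3: stuck-at-0 ✓; others ✗
  M4: none of the 2 fault types match ✗
  M5: stuck-at-1 ✓; others ✗
  M6: stuck-at-1 ✓; others ✗
  M7: stuck-at-0 ✓; others ✗
  M8: stuck-at-0 ✓; others ✗
  M9: none of the 2 fault types match ✗
Consistent faults: {M3 stuck-at-0, M5 stuck-at-1, M6 stuck-at-1, M7 stuck-at-0, M8 stuck-at-0} — 5 in all.

5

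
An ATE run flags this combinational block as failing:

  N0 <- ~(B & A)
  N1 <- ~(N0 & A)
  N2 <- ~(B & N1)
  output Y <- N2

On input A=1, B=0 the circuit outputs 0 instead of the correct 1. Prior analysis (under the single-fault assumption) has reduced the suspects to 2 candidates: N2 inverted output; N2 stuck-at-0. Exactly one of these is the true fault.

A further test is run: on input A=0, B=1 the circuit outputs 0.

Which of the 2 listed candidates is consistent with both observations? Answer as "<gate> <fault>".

Evaluate each candidate on input A=0, B=1:
  N2 inverted output: N0=1, N1=1, N2=1 [inverted output] → 1 — eliminated
  N2 stuck-at-0: N0=1, N1=1, N2=0 [stuck-at-0] → 0 — matches
Only N2 stuck-at-0 reproduces the observed 0.

N2 stuck-at-0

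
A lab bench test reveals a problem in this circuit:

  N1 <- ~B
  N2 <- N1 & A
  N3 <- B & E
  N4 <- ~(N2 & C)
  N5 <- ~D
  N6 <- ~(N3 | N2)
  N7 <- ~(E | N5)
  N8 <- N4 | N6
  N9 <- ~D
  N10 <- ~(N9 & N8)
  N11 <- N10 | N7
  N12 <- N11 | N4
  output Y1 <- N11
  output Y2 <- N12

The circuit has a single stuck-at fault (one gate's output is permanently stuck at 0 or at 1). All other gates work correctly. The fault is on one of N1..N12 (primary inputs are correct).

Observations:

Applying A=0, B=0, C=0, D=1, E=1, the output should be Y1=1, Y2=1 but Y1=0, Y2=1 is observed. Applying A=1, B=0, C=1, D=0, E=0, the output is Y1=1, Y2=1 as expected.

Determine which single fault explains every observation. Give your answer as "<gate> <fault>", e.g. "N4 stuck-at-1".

Fault-free values for test 1 (A=0, B=0, C=0, D=1, E=1): N1=1, N2=0, N3=0, N4=1, N5=0, N6=1, N7=0, N8=1, N9=0, N10=1, N11=1, N12=1, giving Y1=1, Y2=1. Observed Y1=0, Y2=1.
Test 1: faults giving observed Y1=0, Y2=1 are {N9 stuck-at-1, N10 stuck-at-0, N11 stuck-at-0}.
Test 2 (A=1, B=0, C=1, D=0, E=0): fault-free N1=1, N2=1, N3=0, N4=0, N5=1, N6=0, N7=0, N8=0, N9=1, N10=1, N11=1, N12=1 → Y1=1, Y2=1; observed Y1=1, Y2=1. Eliminates N10 stuck-at-0, N11 stuck-at-0.
Only N9 stuck-at-1 is consistent with every test.

N9 stuck-at-1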